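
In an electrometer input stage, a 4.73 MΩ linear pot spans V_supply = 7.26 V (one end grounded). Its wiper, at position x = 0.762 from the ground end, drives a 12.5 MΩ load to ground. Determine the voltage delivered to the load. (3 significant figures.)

V_out ≈ 5.18 V

The pot divides into 1.126 MΩ above the wiper and 3.604 MΩ below.
R_L loads the lower segment: effective lower R = 2.798 MΩ.
V_out = 7.26 × 2.798/(1.126 + 2.798) = 5.177 V.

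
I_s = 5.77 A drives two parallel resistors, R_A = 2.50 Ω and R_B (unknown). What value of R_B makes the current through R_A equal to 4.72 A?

Two-branch current divider: I_A = I_s · R_B/(R_A + R_B).
With f = 0.8180, R_B = R_A · f/(1−f) = 2.50 × 4.495 = 11.24 Ω.

R_B ≈ 11.2 Ω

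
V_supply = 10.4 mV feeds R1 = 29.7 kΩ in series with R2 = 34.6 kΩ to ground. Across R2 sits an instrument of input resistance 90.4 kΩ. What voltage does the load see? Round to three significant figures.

The load sits in parallel with R2, giving an effective lower resistance R2' = R2·R_L/(R2+R_L) = 25.02 kΩ.
Now apply the divider: V_out = 10.4 × 0.4573 = 4.756 mV.

V_out ≈ 4.76 mV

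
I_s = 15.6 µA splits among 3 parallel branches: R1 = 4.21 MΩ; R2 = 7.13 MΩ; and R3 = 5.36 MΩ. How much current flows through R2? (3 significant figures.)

I ≈ 3.88 µA

ΣG = 1/4.21 + 1/7.13 + 1/5.36 = 0.5643.
R2 takes the fraction G_k/ΣG = 0.1403/0.5643 = 0.2485, so I = 15.6 × 0.2485 = 3.877 µA.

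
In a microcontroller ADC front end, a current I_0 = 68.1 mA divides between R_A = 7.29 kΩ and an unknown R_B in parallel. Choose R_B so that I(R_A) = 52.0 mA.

The fraction through R_A equals R_B/(R_A+R_B).
With f = 0.7636, R_B = R_A · f/(1−f) = 7.29 × 3.230 = 23.55 kΩ.

R_B ≈ 23.5 kΩ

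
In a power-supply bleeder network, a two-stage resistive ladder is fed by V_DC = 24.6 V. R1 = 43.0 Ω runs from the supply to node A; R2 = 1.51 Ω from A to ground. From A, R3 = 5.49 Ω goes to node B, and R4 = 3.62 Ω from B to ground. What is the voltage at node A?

The second stage (R3 + R4 = 9.110 Ω) loads node A in parallel with R2.
Effective lower resistance at A: R2 ‖ 9.110 = 1.295 Ω.
V_A = 24.6 × 1.295/(43.0 + 1.295) = 0.7194 V.

V_A ≈ 0.719 V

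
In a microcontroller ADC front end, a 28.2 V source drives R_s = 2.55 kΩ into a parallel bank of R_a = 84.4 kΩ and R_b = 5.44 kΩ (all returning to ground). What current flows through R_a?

I ≈ 0.223 mA

Combine the parallel branches: R_p = (1/84.4 + 1/5.44)⁻¹ = 5.111 kΩ.
V_A = 28.2 × 5.111/7.661 = 18.81 V.
Branch current I = V_A/R_a = 18.81/84.4 = 0.2229 mA.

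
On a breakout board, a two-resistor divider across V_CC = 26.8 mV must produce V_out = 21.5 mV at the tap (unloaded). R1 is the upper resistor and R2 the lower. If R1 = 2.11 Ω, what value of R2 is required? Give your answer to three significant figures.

V_out/V_CC = R2/(R1+R2) = 0.8022.
Rearranging, R2 = R1·k/(1−k) = 2.11 × 4.057 = 8.559 Ω.

R2 ≈ 8.56 Ω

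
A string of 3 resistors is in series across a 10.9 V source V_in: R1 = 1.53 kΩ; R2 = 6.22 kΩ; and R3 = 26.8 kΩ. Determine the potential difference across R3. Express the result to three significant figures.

ΣR = 1.53 + 6.22 + 26.8 = 34.55 kΩ.
Voltage divider: V = V_in · (26.80 / 34.55) = 10.9 × 0.7757 = 8.455 V.

V ≈ 8.45 V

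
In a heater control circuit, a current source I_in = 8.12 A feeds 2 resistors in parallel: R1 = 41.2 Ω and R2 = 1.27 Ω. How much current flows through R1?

I ≈ 0.243 A

For two parallel branches, I_k = I_in · (other R)/(sum of R).
I(R1) = 8.12 × 1.27/(41.2 + 1.27) = 8.12 × 0.02990 = 0.2428 A.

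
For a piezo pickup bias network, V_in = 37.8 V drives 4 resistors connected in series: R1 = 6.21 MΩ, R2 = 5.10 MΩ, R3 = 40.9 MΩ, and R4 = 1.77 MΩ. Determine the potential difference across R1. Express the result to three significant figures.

ΣR = 6.21 + 5.10 + 40.9 + 1.77 = 53.98 MΩ.
V = V_in · R/ΣR = 37.8 × 0.1150 = 4.349 V.

V ≈ 4.35 V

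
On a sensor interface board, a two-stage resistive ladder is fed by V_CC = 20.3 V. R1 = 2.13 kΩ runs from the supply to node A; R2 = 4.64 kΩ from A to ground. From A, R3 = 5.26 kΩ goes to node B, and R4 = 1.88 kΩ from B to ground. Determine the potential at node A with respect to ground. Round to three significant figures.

V_A ≈ 11.6 V

The second stage (R3 + R4 = 7.140 kΩ) loads node A in parallel with R2.
R2 ‖ (R3+R4) = 2.812 kΩ.
So V_A = 20.3 × 0.5690 = 11.55 V.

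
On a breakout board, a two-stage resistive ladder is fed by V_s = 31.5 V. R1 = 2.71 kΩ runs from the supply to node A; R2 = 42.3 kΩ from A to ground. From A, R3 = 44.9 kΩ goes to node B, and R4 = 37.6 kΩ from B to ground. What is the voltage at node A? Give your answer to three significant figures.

Node A sees R2 in parallel with the series input of stage 2, R3 + R4 = 82.50 kΩ.
R2 ‖ (R3+R4) = 27.96 kΩ.
First divider: V_A = V_s · 27.96/(2.71 + 27.96) = 28.72 V.

V_A ≈ 28.7 V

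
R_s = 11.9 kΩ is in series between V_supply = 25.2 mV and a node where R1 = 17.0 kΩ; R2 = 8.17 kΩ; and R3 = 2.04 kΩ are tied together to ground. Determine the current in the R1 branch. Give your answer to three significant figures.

I ≈ 0.165 µA

Equivalent of the parallel group: R_p = 1.489 kΩ.
V_A by voltage divider: V_A = 25.2 × 1.489/(11.9 + 1.489) = 2.803 mV.
I(R1) = V_A / R1 = 2.803/17.0 = 0.1649 µA.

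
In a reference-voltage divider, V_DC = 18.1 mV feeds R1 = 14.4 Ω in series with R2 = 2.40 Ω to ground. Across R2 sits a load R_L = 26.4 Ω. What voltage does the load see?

V_out ≈ 2.40 mV

First combine the lower leg with the load: R2 ‖ R_L = 2.200 Ω.
Now apply the divider: V_out = 18.1 × 0.1325 = 2.399 mV.
(Unloaded it would be 2.59 mV; the load pulls it down.)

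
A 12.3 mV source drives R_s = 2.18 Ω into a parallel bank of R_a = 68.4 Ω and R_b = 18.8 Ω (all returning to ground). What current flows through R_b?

Equivalent of the parallel group: R_p = 14.75 Ω.
V_A by voltage divider: V_A = 12.3 × 14.75/(2.18 + 14.75) = 10.72 mV.
I(R_b) = V_A / R_b = 10.72/18.8 = 0.5700 mA.
(Equivalently: I_total = 0.7267 mA, then current-divider fraction G_k/ΣG = 0.7844.)

I ≈ 0.570 mA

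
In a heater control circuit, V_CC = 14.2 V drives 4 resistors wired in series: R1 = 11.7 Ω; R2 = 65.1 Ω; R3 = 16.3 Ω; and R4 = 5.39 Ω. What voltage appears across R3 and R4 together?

V ≈ 3.13 V

Series total: ΣR = 11.7 + 65.1 + 16.3 + 5.39 = 98.49 Ω.
R_{R3..R4} = 16.3 + 5.39 = 21.69 Ω.
Voltage divider: V = V_CC · (21.69 / 98.49) = 14.2 × 0.2202 = 3.127 V.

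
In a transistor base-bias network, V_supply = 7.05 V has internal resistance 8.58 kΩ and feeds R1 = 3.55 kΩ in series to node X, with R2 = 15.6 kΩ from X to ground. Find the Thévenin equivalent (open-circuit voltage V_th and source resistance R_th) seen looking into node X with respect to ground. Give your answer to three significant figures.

V_th ≈ 3.97 V, R_th ≈ 6.82 kΩ

R1' = 8.58 + 3.55 = 12.13 kΩ (source resistance + R1).
Open-circuit (no load on X): V_th = V_supply · R2/(R1' + R2) = 7.05 × 15.6/(12.13 + 15.6) = 3.966 V.
Zeroing V_supply shorts the top of R1' to ground, so R_th = R1' ‖ R2 = 6.824 kΩ.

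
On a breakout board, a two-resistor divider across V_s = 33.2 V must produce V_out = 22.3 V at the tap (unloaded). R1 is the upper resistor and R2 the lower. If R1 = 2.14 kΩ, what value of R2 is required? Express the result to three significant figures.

V_out/V_s = R2/(R1+R2) = 0.6717.
So R2 = R1 · V_out/(V_s − V_out) = 2.14 × 22.3/(33.2 − 22.3) = 2.14 × 2.046 = 4.378 kΩ.

R2 ≈ 4.38 kΩ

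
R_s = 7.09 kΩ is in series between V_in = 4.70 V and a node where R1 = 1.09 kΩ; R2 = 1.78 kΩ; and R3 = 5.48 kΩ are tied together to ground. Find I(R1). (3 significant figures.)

I ≈ 0.337 mA

Equivalent of the parallel group: R_p = 0.6018 kΩ.
V_A = 4.70 × 0.6018/7.692 = 0.3677 V.
I(R1) = V_A / R1 = 0.3677/1.09 = 0.3374 mA.
(Equivalently: I_total = 0.6110 mA, then current-divider fraction G_k/ΣG = 0.5521.)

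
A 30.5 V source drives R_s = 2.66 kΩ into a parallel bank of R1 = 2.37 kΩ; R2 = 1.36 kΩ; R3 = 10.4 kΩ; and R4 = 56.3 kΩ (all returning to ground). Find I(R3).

I ≈ 0.669 mA

Parallel bank: R_p = 1/(1/2.37 + 1/1.36 + 1/10.4 + 1/56.3) = 0.7867 kΩ.
V_A = 30.5 × 0.7867/3.447 = 6.961 V.
I(R3) = V_A / R3 = 6.961/10.4 = 0.6694 mA.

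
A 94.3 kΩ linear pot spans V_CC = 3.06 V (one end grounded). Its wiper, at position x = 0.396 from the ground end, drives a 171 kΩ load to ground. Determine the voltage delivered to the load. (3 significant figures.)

V_out ≈ 1.07 V

Split the track: R_lower = x·R_p = 37.34 kΩ, R_upper = (1−x)·R_p = 56.96 kΩ.
(x·R_p) ‖ R_L = 30.65 kΩ.
V_out = 3.06 × 30.65/(56.96 + 30.65) = 1.071 V.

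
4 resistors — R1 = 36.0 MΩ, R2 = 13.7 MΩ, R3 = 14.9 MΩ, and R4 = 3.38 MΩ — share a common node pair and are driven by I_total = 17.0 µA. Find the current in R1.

Total conductance ΣG = 1/36.0 + 1/13.7 + 1/14.9 + 1/3.38 = 0.4637 (units of 1/MΩ).
By the current-divider rule, I = I_total · G_k/ΣG = 17.0 × 0.05990 = 1.018 µA.

I ≈ 1.02 µA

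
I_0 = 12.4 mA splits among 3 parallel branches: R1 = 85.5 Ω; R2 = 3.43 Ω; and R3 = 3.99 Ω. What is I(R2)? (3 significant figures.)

I ≈ 6.53 mA

Conductances: ΣG = 1/85.5 + 1/3.43 + 1/3.99 = 0.5539 (1/Ω).
Current divider: I(R2) = I_0 · G_k/ΣG = 12.4 × (0.2915/0.5539) = 12.4 × 0.5264 = 6.527 mA.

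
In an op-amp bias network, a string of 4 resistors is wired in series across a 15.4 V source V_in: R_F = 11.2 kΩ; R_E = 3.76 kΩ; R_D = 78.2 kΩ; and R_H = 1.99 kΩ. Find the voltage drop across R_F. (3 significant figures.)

V ≈ 1.81 V

Total series resistance ΣR = 11.2 + 3.76 + 78.2 + 1.99 = 95.15 kΩ.
By the voltage-divider rule, V = 15.4 × 11.20/95.15 = 1.813 V.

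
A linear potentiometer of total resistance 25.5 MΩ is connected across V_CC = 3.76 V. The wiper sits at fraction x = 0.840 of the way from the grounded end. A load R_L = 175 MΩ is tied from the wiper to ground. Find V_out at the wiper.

V_out ≈ 3.10 V

The pot divides into 4.080 MΩ above the wiper and 21.42 MΩ below.
(x·R_p) ‖ R_L = 19.08 MΩ.
Then V_out = V_CC · 19.08/(4.080 + 19.08) = 3.098 V.
(Unloaded: V_out = x·V_CC = 3.16 V.)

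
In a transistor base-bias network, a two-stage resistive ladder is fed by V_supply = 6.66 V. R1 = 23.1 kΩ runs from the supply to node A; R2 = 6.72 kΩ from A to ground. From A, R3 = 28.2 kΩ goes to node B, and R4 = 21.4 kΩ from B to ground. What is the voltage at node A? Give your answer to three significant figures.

V_A ≈ 1.36 V

Node A sees R2 in parallel with the series input of stage 2, R3 + R4 = 49.60 kΩ.
Effective lower resistance at A: R2 ‖ 49.60 = 5.918 kΩ.
First divider: V_A = V_supply · 5.918/(23.1 + 5.918) = 1.358 V.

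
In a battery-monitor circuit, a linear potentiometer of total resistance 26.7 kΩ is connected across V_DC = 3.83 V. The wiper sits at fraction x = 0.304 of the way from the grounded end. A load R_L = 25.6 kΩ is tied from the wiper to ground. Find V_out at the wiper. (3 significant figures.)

V_out ≈ 0.954 V

Split the track: R_lower = x·R_p = 8.117 kΩ, R_upper = (1−x)·R_p = 18.58 kΩ.
(x·R_p) ‖ R_L = 6.163 kΩ.
Then V_out = V_DC · 6.163/(18.58 + 6.163) = 0.9538 V.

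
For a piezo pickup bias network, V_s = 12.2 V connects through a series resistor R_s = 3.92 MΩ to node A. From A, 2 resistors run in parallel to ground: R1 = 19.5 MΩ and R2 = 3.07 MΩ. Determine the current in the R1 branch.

I ≈ 0.252 µA

Combine the parallel branches: R_p = (1/19.5 + 1/3.07)⁻¹ = 2.652 MΩ.
V_A = 12.2 × 2.652/6.572 = 4.924 V.
Branch current I = V_A/R1 = 4.924/19.5 = 0.2525 µA.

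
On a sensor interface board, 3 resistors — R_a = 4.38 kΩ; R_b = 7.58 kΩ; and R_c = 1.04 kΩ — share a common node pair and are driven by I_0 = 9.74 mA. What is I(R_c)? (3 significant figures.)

I ≈ 7.09 mA

ΣG = 1/4.38 + 1/7.58 + 1/1.04 = 1.322.
Current divider: I(R_c) = I_0 · G_k/ΣG = 9.74 × (0.9615/1.322) = 9.74 × 0.7275 = 7.085 mA.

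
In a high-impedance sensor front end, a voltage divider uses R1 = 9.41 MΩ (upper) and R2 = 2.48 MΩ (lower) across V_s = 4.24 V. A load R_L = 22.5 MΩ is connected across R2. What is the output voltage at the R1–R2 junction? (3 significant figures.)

First combine the lower leg with the load: R2 ‖ R_L = 2.234 MΩ.
Voltage divider with the loaded lower leg: V_out = 4.24 × 2.234/(9.41 + 2.234) = 4.24 × 0.1918 = 0.8134 V.
(Unloaded it would be 0.884 V; the load pulls it down.)

V_out ≈ 0.813 V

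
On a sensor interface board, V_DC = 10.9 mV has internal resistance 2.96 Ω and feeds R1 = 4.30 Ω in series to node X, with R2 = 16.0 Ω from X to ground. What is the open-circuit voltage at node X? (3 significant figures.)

R1' = 2.96 + 4.30 = 7.260 Ω (source resistance + R1).
Open-circuit (no load on X): V_th = V_DC · R2/(R1' + R2) = 10.9 × 16.0/(7.260 + 16.0) = 7.498 mV.

V_th ≈ 7.50 mV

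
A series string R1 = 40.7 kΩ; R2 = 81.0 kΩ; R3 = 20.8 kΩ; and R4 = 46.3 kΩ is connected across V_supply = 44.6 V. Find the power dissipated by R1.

The common current is I = 44.6/188.8 = 0.2362 mA.
P(R1) = I²·R1 = (0.2362)² × 40.7 = 2.271 mW.

P ≈ 2.27 mW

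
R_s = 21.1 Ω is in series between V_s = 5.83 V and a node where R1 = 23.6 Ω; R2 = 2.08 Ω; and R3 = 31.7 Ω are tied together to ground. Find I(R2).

Equivalent of the parallel group: R_p = 1.803 Ω.
V_A = 5.83 × 1.803/22.90 = 0.4589 V.
Branch current I = V_A/R2 = 0.4589/2.08 = 0.2206 A.
(Equivalently: I_total = 0.2546 A, then current-divider fraction G_k/ΣG = 0.8667.)

I ≈ 0.221 A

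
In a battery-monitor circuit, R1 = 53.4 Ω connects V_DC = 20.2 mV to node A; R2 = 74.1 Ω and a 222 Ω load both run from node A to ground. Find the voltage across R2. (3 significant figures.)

V_out ≈ 10.3 mV

The load sits in parallel with R2, giving an effective lower resistance R2' = R2·R_L/(R2+R_L) = 55.56 Ω.
Then V_out = V_DC · R2'/(R1 + R2') = 20.2 × 55.56/109.0 = 10.30 mV.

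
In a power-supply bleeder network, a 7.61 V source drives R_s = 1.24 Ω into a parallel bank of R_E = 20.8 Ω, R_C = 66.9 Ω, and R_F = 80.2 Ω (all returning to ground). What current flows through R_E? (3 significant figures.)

Parallel bank: R_p = 1/(1/20.8 + 1/66.9 + 1/80.2) = 13.25 Ω.
V_A by voltage divider: V_A = 7.61 × 13.25/(1.24 + 13.25) = 6.959 V.
Branch current I = V_A/R_E = 6.959/20.8 = 0.3345 A.

I ≈ 0.335 A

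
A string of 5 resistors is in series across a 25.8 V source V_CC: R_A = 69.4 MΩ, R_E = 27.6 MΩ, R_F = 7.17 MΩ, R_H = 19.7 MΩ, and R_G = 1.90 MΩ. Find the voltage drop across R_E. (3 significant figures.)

V ≈ 5.66 V

ΣR = 69.4 + 27.6 + 7.17 + 19.7 + 1.90 = 125.8 MΩ.
V = V_CC · R/ΣR = 25.8 × 0.2194 = 5.662 V.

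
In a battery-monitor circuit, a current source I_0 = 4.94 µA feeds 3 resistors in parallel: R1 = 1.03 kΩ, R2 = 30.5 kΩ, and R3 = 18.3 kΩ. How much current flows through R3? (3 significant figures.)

Conductances: ΣG = 1/1.03 + 1/30.5 + 1/18.3 = 1.058 (1/kΩ).
R3 takes the fraction G_k/ΣG = 0.05464/1.058 = 0.05163, so I = 4.94 × 0.05163 = 0.2551 µA.

I ≈ 0.255 µA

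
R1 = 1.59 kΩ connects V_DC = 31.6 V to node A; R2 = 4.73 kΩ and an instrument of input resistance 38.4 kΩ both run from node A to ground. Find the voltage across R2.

V_out ≈ 22.9 V

First combine the lower leg with the load: R2 ‖ R_L = 4.211 kΩ.
Now apply the divider: V_out = 31.6 × 0.7259 = 22.94 V.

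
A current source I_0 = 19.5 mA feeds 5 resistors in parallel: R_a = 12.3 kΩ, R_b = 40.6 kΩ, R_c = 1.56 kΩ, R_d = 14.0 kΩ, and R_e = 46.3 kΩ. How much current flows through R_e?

I ≈ 0.501 mA

Conductances: ΣG = 1/12.3 + 1/40.6 + 1/1.56 + 1/14.0 + 1/46.3 = 0.8400 (1/kΩ).
Current divider: I(R_e) = I_0 · G_k/ΣG = 19.5 × (0.02160/0.8400) = 19.5 × 0.02571 = 0.5014 mA.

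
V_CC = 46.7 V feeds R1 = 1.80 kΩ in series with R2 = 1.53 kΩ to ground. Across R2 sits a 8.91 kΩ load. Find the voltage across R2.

R2 ‖ R_L = (1.53 × 8.91)/(1.53 + 8.91) = 1.306 kΩ.
Now apply the divider: V_out = 46.7 × 0.4204 = 19.63 V.
(Unloaded it would be 21.5 V; the load pulls it down.)

V_out ≈ 19.6 V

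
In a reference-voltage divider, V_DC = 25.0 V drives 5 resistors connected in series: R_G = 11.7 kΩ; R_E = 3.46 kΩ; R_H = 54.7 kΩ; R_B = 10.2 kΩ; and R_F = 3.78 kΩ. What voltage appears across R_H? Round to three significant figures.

V ≈ 16.3 V

ΣR = 11.7 + 3.46 + 54.7 + 10.2 + 3.78 = 83.84 kΩ.
V = V_DC · R/ΣR = 25.0 × 0.6524 = 16.31 V.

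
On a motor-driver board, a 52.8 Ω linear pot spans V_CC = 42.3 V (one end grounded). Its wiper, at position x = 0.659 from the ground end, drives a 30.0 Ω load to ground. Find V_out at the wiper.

V_out ≈ 20.0 V

Split the track: R_lower = x·R_p = 34.80 Ω, R_upper = (1−x)·R_p = 18.00 Ω.
R_L loads the lower segment: effective lower R = 16.11 Ω.
Then V_out = V_CC · 16.11/(18.00 + 16.11) = 19.98 V.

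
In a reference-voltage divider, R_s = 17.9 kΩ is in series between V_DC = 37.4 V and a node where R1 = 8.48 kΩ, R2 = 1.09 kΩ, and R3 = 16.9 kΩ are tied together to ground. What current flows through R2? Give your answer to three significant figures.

I ≈ 1.67 mA

Equivalent of the parallel group: R_p = 0.9136 kΩ.
Node voltage V_A = V_DC · R_p/(R_s + R_p) = 37.4 × 0.04856 = 1.816 V.
Branch current I = V_A/R2 = 1.816/1.09 = 1.666 mA.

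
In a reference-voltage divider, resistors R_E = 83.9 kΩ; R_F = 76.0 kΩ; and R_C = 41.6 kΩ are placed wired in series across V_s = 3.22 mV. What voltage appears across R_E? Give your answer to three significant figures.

V ≈ 1.34 mV

ΣR = 83.9 + 76.0 + 41.6 = 201.5 kΩ.
V = V_s · R/ΣR = 3.22 × 0.4164 = 1.341 mV.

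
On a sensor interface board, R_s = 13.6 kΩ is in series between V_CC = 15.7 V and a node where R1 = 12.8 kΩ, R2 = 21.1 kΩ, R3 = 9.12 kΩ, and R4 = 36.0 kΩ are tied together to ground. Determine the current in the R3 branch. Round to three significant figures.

Parallel bank: R_p = 1/(1/12.8 + 1/21.1 + 1/9.12 + 1/36.0) = 3.803 kΩ.
V_A by voltage divider: V_A = 15.7 × 3.803/(13.6 + 3.803) = 3.431 V.
I(R3) = V_A / R3 = 3.431/9.12 = 0.3762 mA.
(Equivalently: I_total = 0.9021 mA, then current-divider fraction G_k/ΣG = 0.4170.)

I ≈ 0.376 mA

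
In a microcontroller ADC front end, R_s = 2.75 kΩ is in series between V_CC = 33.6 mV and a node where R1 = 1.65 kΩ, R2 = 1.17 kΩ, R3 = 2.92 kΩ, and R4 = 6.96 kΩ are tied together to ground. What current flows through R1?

I ≈ 3.20 µA

Combine the parallel branches: R_p = (1/1.65 + 1/1.17 + 1/2.92 + 1/6.96)⁻¹ = 0.5136 kΩ.
V_A by voltage divider: V_A = 33.6 × 0.5136/(2.75 + 0.5136) = 5.288 mV.
I(R1) = V_A / R1 = 5.288/1.65 = 3.205 µA.
(Equivalently: I_total = 10.30 µA, then current-divider fraction G_k/ΣG = 0.3113.)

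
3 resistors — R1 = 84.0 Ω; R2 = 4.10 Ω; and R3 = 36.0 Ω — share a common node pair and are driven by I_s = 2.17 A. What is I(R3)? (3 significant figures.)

ΣG = 1/84.0 + 1/4.10 + 1/36.0 = 0.2836.
R3 takes the fraction G_k/ΣG = 0.02778/0.2836 = 0.09795, so I = 2.17 × 0.09795 = 0.2126 A.

I ≈ 0.213 A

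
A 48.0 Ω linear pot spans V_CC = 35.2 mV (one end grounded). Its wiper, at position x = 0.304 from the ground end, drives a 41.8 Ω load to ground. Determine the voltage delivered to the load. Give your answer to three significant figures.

V_out ≈ 8.61 mV

Split the track: R_lower = x·R_p = 14.59 Ω, R_upper = (1−x)·R_p = 33.41 Ω.
Lower segment in parallel with the load: 14.59 ‖ 41.8 = 10.82 Ω.
Loaded-divider output: V_out = 35.2 × 0.2446 = 8.609 mV.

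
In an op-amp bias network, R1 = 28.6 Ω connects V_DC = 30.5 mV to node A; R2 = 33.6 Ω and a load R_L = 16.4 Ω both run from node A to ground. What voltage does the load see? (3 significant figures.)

V_out ≈ 8.48 mV

First combine the lower leg with the load: R2 ‖ R_L = 11.02 Ω.
Voltage divider with the loaded lower leg: V_out = 30.5 × 11.02/(28.6 + 11.02) = 30.5 × 0.2782 = 8.484 mV.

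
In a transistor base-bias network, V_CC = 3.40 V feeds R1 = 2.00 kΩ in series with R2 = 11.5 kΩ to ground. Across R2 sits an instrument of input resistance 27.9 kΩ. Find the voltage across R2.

V_out ≈ 2.73 V

The load sits in parallel with R2, giving an effective lower resistance R2' = R2·R_L/(R2+R_L) = 8.143 kΩ.
Now apply the divider: V_out = 3.40 × 0.8028 = 2.730 V.
(Unloaded it would be 2.90 V; the load pulls it down.)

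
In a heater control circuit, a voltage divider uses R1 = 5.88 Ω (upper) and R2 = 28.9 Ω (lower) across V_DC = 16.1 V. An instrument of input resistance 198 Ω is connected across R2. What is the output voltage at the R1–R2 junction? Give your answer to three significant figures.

V_out ≈ 13.1 V

R2 ‖ R_L = (28.9 × 198)/(28.9 + 198) = 25.22 Ω.
Voltage divider with the loaded lower leg: V_out = 16.1 × 25.22/(5.88 + 25.22) = 16.1 × 0.8109 = 13.06 V.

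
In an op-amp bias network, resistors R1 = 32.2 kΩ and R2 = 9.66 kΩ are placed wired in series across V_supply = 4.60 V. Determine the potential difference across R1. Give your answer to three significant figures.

V ≈ 3.54 V

Total series resistance ΣR = 32.2 + 9.66 = 41.86 kΩ.
By the voltage-divider rule, V = 4.60 × 32.20/41.86 = 3.538 V.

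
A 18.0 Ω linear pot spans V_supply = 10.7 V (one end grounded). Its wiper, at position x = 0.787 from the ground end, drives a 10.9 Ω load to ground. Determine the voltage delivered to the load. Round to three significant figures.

The pot divides into 3.834 Ω above the wiper and 14.17 Ω below.
Lower segment in parallel with the load: 14.17 ‖ 10.9 = 6.160 Ω.
Then V_out = V_supply · 6.160/(3.834 + 6.160) = 6.595 V.
(Unloaded: V_out = x·V_supply = 8.42 V.)

V_out ≈ 6.60 V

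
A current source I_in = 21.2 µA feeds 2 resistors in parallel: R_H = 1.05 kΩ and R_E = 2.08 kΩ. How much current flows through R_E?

With just two branches, the current splits inversely with resistance.
I(R_E) = 21.2 × 1.05/(1.05 + 2.08) = 21.2 × 0.3355 = 7.112 µA.

I ≈ 7.11 µA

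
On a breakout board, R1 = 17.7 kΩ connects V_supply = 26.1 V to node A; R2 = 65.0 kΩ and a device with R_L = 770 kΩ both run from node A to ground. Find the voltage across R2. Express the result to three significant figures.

V_out ≈ 20.1 V

First combine the lower leg with the load: R2 ‖ R_L = 59.94 kΩ.
Now apply the divider: V_out = 26.1 × 0.7720 = 20.15 V.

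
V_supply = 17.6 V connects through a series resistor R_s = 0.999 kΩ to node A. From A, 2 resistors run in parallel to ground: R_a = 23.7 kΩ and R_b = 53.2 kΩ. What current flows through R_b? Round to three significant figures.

I ≈ 0.312 mA

Parallel bank: R_p = 1/(1/23.7 + 1/53.2) = 16.40 kΩ.
Node voltage V_A = V_supply · R_p/(R_s + R_p) = 17.6 × 0.9426 = 16.59 V.
Branch current I = V_A/R_b = 16.59/53.2 = 0.3118 mA.
(Equivalently: I_total = 1.012 mA, then current-divider fraction G_k/ΣG = 0.3082.)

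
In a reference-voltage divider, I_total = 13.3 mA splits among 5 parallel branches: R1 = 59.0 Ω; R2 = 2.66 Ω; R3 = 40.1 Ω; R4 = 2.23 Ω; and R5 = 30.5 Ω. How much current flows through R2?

ΣG = 1/59.0 + 1/2.66 + 1/40.1 + 1/2.23 + 1/30.5 = 0.8990.
By the current-divider rule, I = I_total · G_k/ΣG = 13.3 × 0.4182 = 5.561 mA.

I ≈ 5.56 mA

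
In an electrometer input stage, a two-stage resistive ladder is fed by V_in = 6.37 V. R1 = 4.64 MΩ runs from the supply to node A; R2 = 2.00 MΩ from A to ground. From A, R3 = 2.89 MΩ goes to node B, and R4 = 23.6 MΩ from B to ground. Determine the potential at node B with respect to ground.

Looking into the second stage from A: R3 + R4 = 26.49 MΩ appears in parallel with R2.
Effective lower resistance at A: R2 ‖ 26.49 = 1.860 MΩ.
First divider: V_A = V_in · 1.860/(4.64 + 1.860) = 1.823 V.
Then the unloaded second divider: V_B = V_A × R4/(R3+R4) = 1.823 × 0.8909 = 1.624 V.

V_B ≈ 1.62 V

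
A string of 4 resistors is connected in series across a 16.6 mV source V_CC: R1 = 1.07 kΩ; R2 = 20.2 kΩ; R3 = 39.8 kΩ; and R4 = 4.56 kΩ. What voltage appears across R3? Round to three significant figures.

ΣR = 1.07 + 20.2 + 39.8 + 4.56 = 65.63 kΩ.
By the voltage-divider rule, V = 16.6 × 39.80/65.63 = 10.07 mV.

V ≈ 10.1 mV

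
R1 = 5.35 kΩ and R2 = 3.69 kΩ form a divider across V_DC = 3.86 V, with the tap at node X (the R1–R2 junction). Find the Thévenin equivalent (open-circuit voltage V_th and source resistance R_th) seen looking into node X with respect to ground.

V_th is the unloaded tap voltage: V_DC · R2/(R1+R2) = 3.86 × 0.4082 = 1.576 V.
Zeroing V_DC shorts the top of R1 to ground, so R_th = R1 ‖ R2 = 2.184 kΩ.

V_th ≈ 1.58 V, R_th ≈ 2.18 kΩ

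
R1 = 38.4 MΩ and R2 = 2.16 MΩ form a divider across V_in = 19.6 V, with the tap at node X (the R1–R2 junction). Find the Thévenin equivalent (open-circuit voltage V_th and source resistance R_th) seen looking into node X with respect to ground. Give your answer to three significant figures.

Open-circuit (no load on X): V_th = V_in · R2/(R1 + R2) = 19.6 × 2.16/(38.40 + 2.16) = 1.044 V.
With V_in suppressed (replaced by a short), R_th = R1 ‖ R2 = (38.40 × 2.16)/(38.40 + 2.16) = 2.045 MΩ.

V_th ≈ 1.04 V, R_th ≈ 2.04 MΩ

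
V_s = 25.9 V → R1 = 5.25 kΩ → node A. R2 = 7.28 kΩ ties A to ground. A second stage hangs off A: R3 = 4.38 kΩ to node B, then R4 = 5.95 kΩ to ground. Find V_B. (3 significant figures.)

Node A sees R2 in parallel with the series input of stage 2, R3 + R4 = 10.33 kΩ.
Effective lower resistance at A: R2 ‖ 10.33 = 4.270 kΩ.
So V_A = 25.9 × 0.4486 = 11.62 V.
Stage 2 is unloaded, so V_B = V_A · R4/(R3+R4) = 11.62 × 5.95/10.33 = 6.692 V.

V_B ≈ 6.69 V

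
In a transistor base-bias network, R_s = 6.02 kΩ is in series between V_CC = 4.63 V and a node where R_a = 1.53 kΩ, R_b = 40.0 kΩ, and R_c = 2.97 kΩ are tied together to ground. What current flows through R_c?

Equivalent of the parallel group: R_p = 0.9849 kΩ.
V_A = 4.63 × 0.9849/7.005 = 0.6510 V.
Branch current I = V_A/R_c = 0.6510/2.97 = 0.2192 mA.

I ≈ 0.219 mA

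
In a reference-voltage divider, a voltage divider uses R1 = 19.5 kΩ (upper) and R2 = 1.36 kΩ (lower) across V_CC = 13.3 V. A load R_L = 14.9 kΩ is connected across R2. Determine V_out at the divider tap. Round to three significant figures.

R2 ‖ R_L = (1.36 × 14.9)/(1.36 + 14.9) = 1.246 kΩ.
Voltage divider with the loaded lower leg: V_out = 13.3 × 1.246/(19.5 + 1.246) = 13.3 × 0.06007 = 0.7989 V.
(Unloaded it would be 0.867 V; the load pulls it down.)

V_out ≈ 0.799 V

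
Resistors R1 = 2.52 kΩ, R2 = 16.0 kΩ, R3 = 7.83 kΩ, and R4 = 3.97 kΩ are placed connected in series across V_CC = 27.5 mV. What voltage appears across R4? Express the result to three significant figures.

ΣR = 2.52 + 16.0 + 7.83 + 3.97 = 30.32 kΩ.
By the voltage-divider rule, V = 27.5 × 3.970/30.32 = 3.601 mV.

V ≈ 3.60 mV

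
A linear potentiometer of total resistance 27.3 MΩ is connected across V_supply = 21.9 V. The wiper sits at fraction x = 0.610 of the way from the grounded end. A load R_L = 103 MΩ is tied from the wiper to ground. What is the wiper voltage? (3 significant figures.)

Split the track: R_lower = x·R_p = 16.65 MΩ, R_upper = (1−x)·R_p = 10.65 MΩ.
(x·R_p) ‖ R_L = 14.34 MΩ.
Loaded-divider output: V_out = 21.9 × 0.5738 = 12.57 V.

V_out ≈ 12.6 V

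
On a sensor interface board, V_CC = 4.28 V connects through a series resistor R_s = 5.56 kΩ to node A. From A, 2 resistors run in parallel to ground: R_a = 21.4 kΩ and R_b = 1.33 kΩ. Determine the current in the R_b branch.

Combine the parallel branches: R_p = (1/21.4 + 1/1.33)⁻¹ = 1.252 kΩ.
V_A = 4.28 × 1.252/6.812 = 0.7867 V.
I(R_b) = V_A / R_b = 0.7867/1.33 = 0.5915 mA.
(Check via current divider: I_total = 0.6283 mA; share G_k/ΣG = 0.9415 → same result.)

I ≈ 0.592 mA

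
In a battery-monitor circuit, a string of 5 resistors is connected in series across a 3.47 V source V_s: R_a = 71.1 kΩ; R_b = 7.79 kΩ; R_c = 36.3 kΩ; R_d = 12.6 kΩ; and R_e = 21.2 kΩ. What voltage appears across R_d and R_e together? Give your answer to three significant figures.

V ≈ 0.787 V

Series total: ΣR = 71.1 + 7.79 + 36.3 + 12.6 + 21.2 = 149.0 kΩ.
R_{R_d..R_e} = 12.6 + 21.2 = 33.80 kΩ.
Voltage divider: V = V_s · (33.80 / 149.0) = 3.47 × 0.2269 = 0.7872 V.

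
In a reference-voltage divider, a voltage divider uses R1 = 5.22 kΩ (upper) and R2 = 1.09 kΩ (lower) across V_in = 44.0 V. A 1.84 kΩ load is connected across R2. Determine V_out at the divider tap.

First combine the lower leg with the load: R2 ‖ R_L = 0.6845 kΩ.
Then V_out = V_in · R2'/(R1 + R2') = 44.0 × 0.6845/5.905 = 5.101 V.

V_out ≈ 5.10 V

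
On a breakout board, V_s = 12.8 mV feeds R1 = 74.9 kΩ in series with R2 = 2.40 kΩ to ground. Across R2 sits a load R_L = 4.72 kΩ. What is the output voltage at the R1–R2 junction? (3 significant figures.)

First combine the lower leg with the load: R2 ‖ R_L = 1.591 kΩ.
Voltage divider with the loaded lower leg: V_out = 12.8 × 1.591/(74.9 + 1.591) = 12.8 × 0.02080 = 0.2662 mV.

V_out ≈ 0.266 mV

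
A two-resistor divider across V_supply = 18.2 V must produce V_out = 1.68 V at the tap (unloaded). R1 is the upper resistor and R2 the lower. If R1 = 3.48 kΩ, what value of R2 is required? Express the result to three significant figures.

V_out/V_supply = R2/(R1+R2) = 0.09231.
Rearranging, R2 = R1·k/(1−k) = 3.48 × 0.1017 = 0.3539 kΩ.

R2 ≈ 0.354 kΩ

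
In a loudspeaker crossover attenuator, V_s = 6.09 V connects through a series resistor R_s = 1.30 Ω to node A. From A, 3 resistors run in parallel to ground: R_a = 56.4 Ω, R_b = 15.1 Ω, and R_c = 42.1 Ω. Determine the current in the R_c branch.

I ≈ 0.127 A

Equivalent of the parallel group: R_p = 9.284 Ω.
V_A by voltage divider: V_A = 6.09 × 9.284/(1.30 + 9.284) = 5.342 V.
I(R_c) = V_A / R_c = 5.342/42.1 = 0.1269 A.
(Check via current divider: I_total = 0.5754 A; share G_k/ΣG = 0.2205 → same result.)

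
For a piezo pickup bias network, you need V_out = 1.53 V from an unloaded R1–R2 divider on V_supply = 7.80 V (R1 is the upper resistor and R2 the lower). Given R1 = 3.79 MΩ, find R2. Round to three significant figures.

R2 ≈ 0.925 MΩ

Required fraction k = V_out/V_supply = 0.1962.
Rearranging, R2 = R1·k/(1−k) = 3.79 × 0.2440 = 0.9248 MΩ.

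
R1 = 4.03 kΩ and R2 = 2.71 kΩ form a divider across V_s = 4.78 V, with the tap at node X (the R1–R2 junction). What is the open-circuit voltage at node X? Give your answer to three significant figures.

V_th is the unloaded tap voltage: V_s · R2/(R1+R2) = 4.78 × 0.4021 = 1.922 V.

V_th ≈ 1.92 V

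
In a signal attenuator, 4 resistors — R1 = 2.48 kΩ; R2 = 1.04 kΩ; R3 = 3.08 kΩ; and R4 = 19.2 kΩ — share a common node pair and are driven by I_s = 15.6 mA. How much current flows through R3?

I ≈ 2.91 mA

Total conductance ΣG = 1/2.48 + 1/1.04 + 1/3.08 + 1/19.2 = 1.742 (units of 1/kΩ).
R3 takes the fraction G_k/ΣG = 0.3247/1.742 = 0.1864, so I = 15.6 × 0.1864 = 2.908 mA.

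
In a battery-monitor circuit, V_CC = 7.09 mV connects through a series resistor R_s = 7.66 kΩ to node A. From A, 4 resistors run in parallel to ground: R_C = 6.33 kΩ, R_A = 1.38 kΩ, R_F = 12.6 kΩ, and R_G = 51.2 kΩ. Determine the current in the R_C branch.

Equivalent of the parallel group: R_p = 1.019 kΩ.
V_A = 7.09 × 1.019/8.679 = 0.8323 mV.
Branch current I = V_A/R_C = 0.8323/6.33 = 0.1315 µA.
(Equivalently: I_total = 0.8169 µA, then current-divider fraction G_k/ΣG = 0.1610.)

I ≈ 0.131 µA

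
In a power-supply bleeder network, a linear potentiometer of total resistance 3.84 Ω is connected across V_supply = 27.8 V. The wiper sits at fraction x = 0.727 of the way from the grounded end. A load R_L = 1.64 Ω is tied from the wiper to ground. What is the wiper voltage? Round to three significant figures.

V_out ≈ 13.8 V

The pot divides into 1.048 Ω above the wiper and 2.792 Ω below.
(x·R_p) ‖ R_L = 1.033 Ω.
Then V_out = V_supply · 1.033/(1.048 + 1.033) = 13.80 V.
(Unloaded: V_out = x·V_supply = 20.2 V.)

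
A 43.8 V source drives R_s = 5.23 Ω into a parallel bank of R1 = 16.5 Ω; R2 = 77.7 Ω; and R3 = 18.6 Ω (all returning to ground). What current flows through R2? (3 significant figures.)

I ≈ 0.338 A

Combine the parallel branches: R_p = (1/16.5 + 1/77.7 + 1/18.6)⁻¹ = 7.859 Ω.
V_A by voltage divider: V_A = 43.8 × 7.859/(5.23 + 7.859) = 26.30 V.
Branch current I = V_A/R2 = 26.30/77.7 = 0.3385 A.
(Equivalently: I_total = 3.346 A, then current-divider fraction G_k/ΣG = 0.1011.)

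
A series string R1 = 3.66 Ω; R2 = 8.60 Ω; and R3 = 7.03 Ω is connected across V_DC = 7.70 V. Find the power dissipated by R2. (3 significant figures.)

The common current is I = 7.70/19.29 = 0.3992 A.
V(R2) = I·R = 3.433 V; P = V·I = 3.433 × 0.3992 = 1.370 W.

P ≈ 1.37 W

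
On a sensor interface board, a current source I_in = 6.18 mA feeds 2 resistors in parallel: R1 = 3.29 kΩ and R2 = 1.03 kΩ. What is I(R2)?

I ≈ 4.71 mA

Two-branch current divider: I_k = I_in · R_other/(R_1 + R_2).
So I = 6.18 × 3.29/4.320 = 4.707 mA.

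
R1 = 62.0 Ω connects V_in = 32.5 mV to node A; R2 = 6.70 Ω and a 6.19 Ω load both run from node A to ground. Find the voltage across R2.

V_out ≈ 1.60 mV

The load sits in parallel with R2, giving an effective lower resistance R2' = R2·R_L/(R2+R_L) = 3.217 Ω.
Voltage divider with the loaded lower leg: V_out = 32.5 × 3.217/(62.0 + 3.217) = 32.5 × 0.04933 = 1.603 mV.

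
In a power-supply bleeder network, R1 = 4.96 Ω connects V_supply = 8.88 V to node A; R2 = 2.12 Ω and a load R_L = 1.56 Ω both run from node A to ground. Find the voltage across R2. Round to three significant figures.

V_out ≈ 1.36 V

First combine the lower leg with the load: R2 ‖ R_L = 0.8987 Ω.
Now apply the divider: V_out = 8.88 × 0.1534 = 1.362 V.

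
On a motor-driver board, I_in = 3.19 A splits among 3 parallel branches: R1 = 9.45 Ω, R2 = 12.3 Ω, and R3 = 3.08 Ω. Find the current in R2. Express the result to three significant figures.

I ≈ 0.507 A

Conductances: ΣG = 1/9.45 + 1/12.3 + 1/3.08 = 0.5118 (1/Ω).
Current divider: I(R2) = I_in · G_k/ΣG = 3.19 × (0.08130/0.5118) = 3.19 × 0.1589 = 0.5067 A.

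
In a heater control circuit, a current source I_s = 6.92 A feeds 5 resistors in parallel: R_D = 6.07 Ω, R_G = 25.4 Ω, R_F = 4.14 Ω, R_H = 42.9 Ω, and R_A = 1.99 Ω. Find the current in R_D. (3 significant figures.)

I ≈ 1.17 A

Conductances: ΣG = 1/6.07 + 1/25.4 + 1/4.14 + 1/42.9 + 1/1.99 = 0.9715 (1/Ω).
By the current-divider rule, I = I_s · G_k/ΣG = 6.92 × 0.1696 = 1.173 A.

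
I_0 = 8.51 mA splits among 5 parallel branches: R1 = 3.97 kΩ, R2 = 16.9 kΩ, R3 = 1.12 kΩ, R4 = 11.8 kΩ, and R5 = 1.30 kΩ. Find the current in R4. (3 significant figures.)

I ≈ 0.350 mA

Total conductance ΣG = 1/3.97 + 1/16.9 + 1/1.12 + 1/11.8 + 1/1.30 = 2.058 (units of 1/kΩ).
R4 takes the fraction G_k/ΣG = 0.08475/2.058 = 0.04118, so I = 8.51 × 0.04118 = 0.3504 mA.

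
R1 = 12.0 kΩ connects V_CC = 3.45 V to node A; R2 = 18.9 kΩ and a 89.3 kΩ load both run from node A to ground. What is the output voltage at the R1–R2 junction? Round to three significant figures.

R2 ‖ R_L = (18.9 × 89.3)/(18.9 + 89.3) = 15.60 kΩ.
Voltage divider with the loaded lower leg: V_out = 3.45 × 15.60/(12.0 + 15.60) = 3.45 × 0.5652 = 1.950 V.

V_out ≈ 1.95 V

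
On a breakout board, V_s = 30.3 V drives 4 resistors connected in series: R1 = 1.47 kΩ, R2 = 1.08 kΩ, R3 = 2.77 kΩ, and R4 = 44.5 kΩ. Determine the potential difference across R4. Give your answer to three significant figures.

Series total: ΣR = 1.47 + 1.08 + 2.77 + 44.5 = 49.82 kΩ.
By the voltage-divider rule, V = 30.3 × 44.50/49.82 = 27.06 V.

V ≈ 27.1 V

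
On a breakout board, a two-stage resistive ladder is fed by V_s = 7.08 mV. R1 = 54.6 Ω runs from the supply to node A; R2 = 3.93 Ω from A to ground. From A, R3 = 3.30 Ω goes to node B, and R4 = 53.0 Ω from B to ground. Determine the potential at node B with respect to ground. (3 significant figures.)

Looking into the second stage from A: R3 + R4 = 56.30 Ω appears in parallel with R2.
Effective lower resistance at A: R2 ‖ 56.30 = 3.674 Ω.
V_A = 7.08 × 3.674/(54.6 + 3.674) = 0.4463 mV.
V_B = V_A × 0.9414 = 0.4202 mV.

V_B ≈ 0.420 mV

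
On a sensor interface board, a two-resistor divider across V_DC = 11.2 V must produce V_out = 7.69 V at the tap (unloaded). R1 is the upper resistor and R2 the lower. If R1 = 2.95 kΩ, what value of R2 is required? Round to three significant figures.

R2 ≈ 6.46 kΩ

V_out/V_DC = R2/(R1+R2) = 0.6866.
R2 = R1 · 0.6866/(1 − 0.6866) = 6.463 kΩ.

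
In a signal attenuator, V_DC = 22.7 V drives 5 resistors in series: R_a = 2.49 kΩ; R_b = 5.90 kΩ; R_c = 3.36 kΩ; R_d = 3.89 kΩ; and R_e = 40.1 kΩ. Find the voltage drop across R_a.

ΣR = 2.49 + 5.90 + 3.36 + 3.89 + 40.1 = 55.74 kΩ.
V = V_DC · R/ΣR = 22.7 × 0.04467 = 1.014 V.

V ≈ 1.01 V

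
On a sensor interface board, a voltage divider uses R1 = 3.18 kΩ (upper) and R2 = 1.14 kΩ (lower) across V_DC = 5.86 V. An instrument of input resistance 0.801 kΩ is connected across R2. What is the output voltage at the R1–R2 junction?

V_out ≈ 0.755 V

First combine the lower leg with the load: R2 ‖ R_L = 0.4704 kΩ.
Now apply the divider: V_out = 5.86 × 0.1289 = 0.7552 V.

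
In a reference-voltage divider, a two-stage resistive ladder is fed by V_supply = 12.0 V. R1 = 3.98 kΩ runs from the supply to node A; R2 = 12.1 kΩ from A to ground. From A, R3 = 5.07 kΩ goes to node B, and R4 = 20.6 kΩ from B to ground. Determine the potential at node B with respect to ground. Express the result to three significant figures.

V_B ≈ 6.49 V

The second stage (R3 + R4 = 25.67 kΩ) loads node A in parallel with R2.
R2 ‖ (R3+R4) = 8.224 kΩ.
First divider: V_A = V_supply · 8.224/(3.98 + 8.224) = 8.086 V.
V_B = V_A × 0.8025 = 6.489 V.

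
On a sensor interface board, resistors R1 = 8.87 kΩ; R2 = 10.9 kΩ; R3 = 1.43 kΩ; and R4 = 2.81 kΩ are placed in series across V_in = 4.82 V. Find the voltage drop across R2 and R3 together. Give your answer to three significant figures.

ΣR = 8.87 + 10.9 + 1.43 + 2.81 = 24.01 kΩ.
R_{R2..R3} = 10.9 + 1.43 = 12.33 kΩ.
By the voltage-divider rule, V = 4.82 × 12.33/24.01 = 2.475 V.

V ≈ 2.48 V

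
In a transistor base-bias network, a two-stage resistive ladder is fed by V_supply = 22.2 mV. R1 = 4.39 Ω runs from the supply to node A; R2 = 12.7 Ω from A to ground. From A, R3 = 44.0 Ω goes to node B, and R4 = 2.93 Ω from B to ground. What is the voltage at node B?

Node A sees R2 in parallel with the series input of stage 2, R3 + R4 = 46.93 Ω.
R2 ‖ (R3+R4) = 9.995 Ω.
First divider: V_A = V_supply · 9.995/(4.39 + 9.995) = 15.43 mV.
V_B = V_A × 0.06243 = 0.9630 mV.

V_B ≈ 0.963 mV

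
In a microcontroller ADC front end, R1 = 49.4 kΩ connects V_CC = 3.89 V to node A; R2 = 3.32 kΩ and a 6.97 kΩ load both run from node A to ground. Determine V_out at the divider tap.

V_out ≈ 0.169 V

First combine the lower leg with the load: R2 ‖ R_L = 2.249 kΩ.
Then V_out = V_CC · R2'/(R1 + R2') = 3.89 × 2.249/51.65 = 0.1694 V.
(Unloaded it would be 0.245 V; the load pulls it down.)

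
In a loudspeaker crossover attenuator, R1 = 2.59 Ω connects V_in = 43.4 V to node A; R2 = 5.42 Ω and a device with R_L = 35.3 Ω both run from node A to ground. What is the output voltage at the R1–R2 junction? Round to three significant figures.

R2 ‖ R_L = (5.42 × 35.3)/(5.42 + 35.3) = 4.699 Ω.
Now apply the divider: V_out = 43.4 × 0.6446 = 27.98 V.
(Unloaded it would be 29.4 V; the load pulls it down.)

V_out ≈ 28.0 V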